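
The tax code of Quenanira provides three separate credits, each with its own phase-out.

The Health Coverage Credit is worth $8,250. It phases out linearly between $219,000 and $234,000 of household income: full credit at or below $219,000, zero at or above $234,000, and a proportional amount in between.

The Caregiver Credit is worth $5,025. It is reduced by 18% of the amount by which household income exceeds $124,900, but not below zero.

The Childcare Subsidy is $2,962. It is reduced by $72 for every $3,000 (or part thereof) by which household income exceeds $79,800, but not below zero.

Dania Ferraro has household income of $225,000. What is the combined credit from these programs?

$4,950

Health Coverage Credit: $225,000 is $6,000 into a $15,000 phase-out range, leaving 9,000/15,000 of the credit: $8,250 × 9,000/15,000 = $4,950.
Caregiver Credit: 18% of the $100,100 excess over $124,900 is $18,018 ≥ base, so the credit is $0.
Childcare Subsidy: income exceeds $79,800 by $145,200 → 49 increments × $72 = $3,528 ≥ base, so the credit is $0.
Total: $4,950 + $0 + $0 = $4,950.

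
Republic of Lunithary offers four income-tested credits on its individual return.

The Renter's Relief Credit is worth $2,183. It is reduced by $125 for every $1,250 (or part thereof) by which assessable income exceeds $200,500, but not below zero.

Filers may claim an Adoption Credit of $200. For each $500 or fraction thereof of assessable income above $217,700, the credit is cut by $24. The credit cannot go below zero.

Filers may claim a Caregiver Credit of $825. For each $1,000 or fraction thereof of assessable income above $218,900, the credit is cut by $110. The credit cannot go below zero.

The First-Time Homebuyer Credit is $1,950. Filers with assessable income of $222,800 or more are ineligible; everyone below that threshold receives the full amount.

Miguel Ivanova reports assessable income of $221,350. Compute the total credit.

$2,511

Renter's Relief Credit: income exceeds $200,500 by $20,850, which is 17 full-or-partial $1,250 increments; reduction = 17 × $125 = $2,125, leaving $58.
Adoption Credit: income exceeds $217,700 by $3,650, which is 8 full-or-partial $500 increments; reduction = 8 × $24 = $192, leaving $8.
Caregiver Credit: income exceeds $218,900 by $2,450, which is 3 full-or-partial $1,000 increments; reduction = 3 × $110 = $330, leaving $495.
First-Time Homebuyer Credit: $221,350 is below the $222,800 cutoff, so the full $1,950 applies.
Total: $58 + $8 + $495 + $1,950 = $2,511.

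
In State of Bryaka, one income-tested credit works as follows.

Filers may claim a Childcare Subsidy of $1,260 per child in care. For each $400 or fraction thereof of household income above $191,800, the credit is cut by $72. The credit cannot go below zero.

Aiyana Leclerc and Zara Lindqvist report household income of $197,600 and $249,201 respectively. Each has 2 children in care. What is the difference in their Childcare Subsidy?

Aiyana ($197,600): Childcare Subsidy: base = 2 × $1,260 = $2,520. income exceeds $191,800 by $5,800, which is 15 full-or-partial $400 increments; reduction = 15 × $72 = $1,080, leaving $1,440.
Zara ($249,201): Childcare Subsidy: base = 2 × $1,260 = $2,520. income exceeds $191,800 by $57,401 → 144 increments × $72 = $10,368 ≥ base, so the credit is $0.
Difference: |$1,440 − $0| = $1,440.

$1,440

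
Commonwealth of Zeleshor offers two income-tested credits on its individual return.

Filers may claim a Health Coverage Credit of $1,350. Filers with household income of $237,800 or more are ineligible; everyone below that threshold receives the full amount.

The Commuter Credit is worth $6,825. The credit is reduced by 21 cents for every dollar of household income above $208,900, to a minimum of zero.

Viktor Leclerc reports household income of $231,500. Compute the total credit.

Health Coverage Credit: $231,500 is below the $237,800 cutoff, so the full $1,350 applies.
Commuter Credit: 21% of the $22,600 excess over $208,900 is $4,746; credit = $6,825 − $4,746 = $2,079.
Total: $1,350 + $2,079 = $3,429.

$3,429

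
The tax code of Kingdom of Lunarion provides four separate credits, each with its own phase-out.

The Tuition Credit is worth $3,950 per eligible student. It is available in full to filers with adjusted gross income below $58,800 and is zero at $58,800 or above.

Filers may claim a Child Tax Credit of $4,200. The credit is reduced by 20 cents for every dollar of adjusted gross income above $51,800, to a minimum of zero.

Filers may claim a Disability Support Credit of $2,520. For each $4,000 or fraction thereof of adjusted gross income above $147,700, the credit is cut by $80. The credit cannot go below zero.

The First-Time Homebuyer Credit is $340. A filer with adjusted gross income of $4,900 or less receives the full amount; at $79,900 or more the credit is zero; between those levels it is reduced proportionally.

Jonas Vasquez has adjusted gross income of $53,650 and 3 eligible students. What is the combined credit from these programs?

Tuition Credit: base = 3 × $3,950 = $11,850. $53,650 is below the $58,800 cutoff, so the full $11,850 applies.
Child Tax Credit: 20% of the $1,850 excess over $51,800 is $370; credit = $4,200 − $370 = $3,830.
Disability Support Credit: $53,650 is at or below the $147,700 threshold, so the full $2,520 applies.
First-Time Homebuyer Credit: $53,650 is $48,750 into a $75,000 phase-out range, leaving 26,250/75,000 of the credit: $340 × 26,250/75,000 = $119.
Total: $11,850 + $3,830 + $2,520 + $119 = $18,319.

$18,319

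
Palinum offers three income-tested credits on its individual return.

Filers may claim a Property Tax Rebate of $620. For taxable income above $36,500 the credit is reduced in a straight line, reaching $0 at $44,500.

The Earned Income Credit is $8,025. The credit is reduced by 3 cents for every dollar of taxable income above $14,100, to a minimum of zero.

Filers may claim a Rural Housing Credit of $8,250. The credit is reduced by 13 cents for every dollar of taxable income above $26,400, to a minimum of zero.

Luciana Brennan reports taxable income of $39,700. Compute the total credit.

Property Tax Rebate: $39,700 is $3,200 into a $8,000 phase-out range, leaving 4,800/8,000 of the credit: $620 × 4,800/8,000 = $372.
Earned Income Credit: 3% of the $25,600 excess over $14,100 is $768; credit = $8,025 − $768 = $7,257.
Rural Housing Credit: 13% of the $13,300 excess over $26,400 is $1,729; credit = $8,250 − $1,729 = $6,521.
Total: $372 + $7,257 + $6,521 = $14,150.

$14,150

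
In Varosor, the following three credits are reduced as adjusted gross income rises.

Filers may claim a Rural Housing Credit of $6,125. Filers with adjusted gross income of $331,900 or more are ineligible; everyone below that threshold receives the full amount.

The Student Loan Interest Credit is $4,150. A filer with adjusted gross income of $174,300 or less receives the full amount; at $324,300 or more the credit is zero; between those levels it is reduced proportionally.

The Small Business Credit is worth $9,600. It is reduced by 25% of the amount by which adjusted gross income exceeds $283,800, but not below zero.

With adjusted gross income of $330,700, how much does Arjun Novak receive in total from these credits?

Rural Housing Credit: $330,700 is below the $331,900 cutoff, so the full $6,125 applies.
Student Loan Interest Credit: $330,700 is at or above $324,300, so the credit is $0.
Small Business Credit: 25% of the $46,900 excess over $283,800 is $11,725 ≥ base, so the credit is $0.
Total: $6,125 + $0 + $0 = $6,125.

$6,125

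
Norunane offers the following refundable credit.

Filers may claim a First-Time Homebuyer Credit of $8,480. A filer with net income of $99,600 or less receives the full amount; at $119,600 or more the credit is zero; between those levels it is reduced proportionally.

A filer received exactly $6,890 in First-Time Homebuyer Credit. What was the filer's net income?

$103,350

$6,890 is 6,890/8,480 of the full $8,480, so 1,590/8,480 of the $20,000 range has been used: income = $99,600 + $20,000 × 1,590/8,480 = $103,350.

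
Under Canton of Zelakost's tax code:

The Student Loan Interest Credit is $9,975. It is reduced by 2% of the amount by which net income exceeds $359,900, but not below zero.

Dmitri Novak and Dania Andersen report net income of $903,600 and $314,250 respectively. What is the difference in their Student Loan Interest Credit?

$9,975

Dmitri ($903,600): Student Loan Interest Credit: 2% of the $543,700 excess over $359,900 is $10,874 ≥ base, so the credit is $0.
Dania ($314,250): Student Loan Interest Credit: $314,250 is at or below the $359,900 threshold, so the full $9,975 applies.
Difference: |$0 − $9,975| = $9,975.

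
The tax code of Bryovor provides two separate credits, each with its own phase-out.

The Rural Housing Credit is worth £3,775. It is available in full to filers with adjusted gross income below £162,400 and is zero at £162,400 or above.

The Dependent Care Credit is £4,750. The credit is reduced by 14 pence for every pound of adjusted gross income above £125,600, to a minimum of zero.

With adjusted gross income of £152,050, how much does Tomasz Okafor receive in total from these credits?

£4,822

Rural Housing Credit: £152,050 is below the £162,400 cutoff, so the full £3,775 applies.
Dependent Care Credit: 14% of the £26,450 excess over £125,600 is £3,703; credit = £4,750 − £3,703 = £1,047.
Total: £3,775 + £1,047 = £4,822.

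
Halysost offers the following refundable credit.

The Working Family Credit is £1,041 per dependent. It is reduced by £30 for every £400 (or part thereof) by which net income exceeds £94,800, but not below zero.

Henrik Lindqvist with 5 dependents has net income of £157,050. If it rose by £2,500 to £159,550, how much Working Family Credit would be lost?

£180

At £157,050 — base = 5 × £1,041 = £5,205. income exceeds £94,800 by £62,250, which is 156 full-or-partial £400 increments; reduction = 156 × £30 = £4,680, leaving £525.
At £159,550 — base = 5 × £1,041 = £5,205. income exceeds £94,800 by £64,750, which is 162 full-or-partial £400 increments; reduction = 162 × £30 = £4,860, leaving £345.
Lost: £525 − £345 = £180.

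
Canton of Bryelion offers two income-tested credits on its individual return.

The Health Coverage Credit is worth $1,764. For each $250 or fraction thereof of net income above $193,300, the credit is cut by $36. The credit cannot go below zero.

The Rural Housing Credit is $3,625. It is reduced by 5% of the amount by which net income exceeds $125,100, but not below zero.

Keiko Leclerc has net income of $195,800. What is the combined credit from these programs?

$1,494

Health Coverage Credit: income exceeds $193,300 by $2,500, which is 10 full-or-partial $250 increments; reduction = 10 × $36 = $360, leaving $1,404.
Rural Housing Credit: 5% of the $70,700 excess over $125,100 is $3,535; credit = $3,625 − $3,535 = $90.
Total: $1,404 + $90 = $1,494.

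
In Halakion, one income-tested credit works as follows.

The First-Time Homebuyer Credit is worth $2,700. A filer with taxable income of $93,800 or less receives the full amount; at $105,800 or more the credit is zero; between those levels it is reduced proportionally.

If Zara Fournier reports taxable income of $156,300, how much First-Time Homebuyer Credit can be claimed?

First-Time Homebuyer Credit: $156,300 is at or above $105,800, so the credit is $0.

$0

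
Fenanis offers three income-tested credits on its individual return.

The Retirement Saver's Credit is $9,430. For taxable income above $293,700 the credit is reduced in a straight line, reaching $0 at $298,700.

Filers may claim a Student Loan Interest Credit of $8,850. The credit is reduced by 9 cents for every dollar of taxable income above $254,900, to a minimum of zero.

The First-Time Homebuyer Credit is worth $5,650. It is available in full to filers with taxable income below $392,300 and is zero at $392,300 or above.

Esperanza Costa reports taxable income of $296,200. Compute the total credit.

Retirement Saver's Credit: $296,200 is $2,500 into a $5,000 phase-out range, leaving 2,500/5,000 of the credit: $9,430 × 2,500/5,000 = $4,715.
Student Loan Interest Credit: 9% of the $41,300 excess over $254,900 is $3,717; credit = $8,850 − $3,717 = $5,133.
First-Time Homebuyer Credit: $296,200 is below the $392,300 cutoff, so the full $5,650 applies.
Total: $4,715 + $5,133 + $5,650 = $15,498.

$15,498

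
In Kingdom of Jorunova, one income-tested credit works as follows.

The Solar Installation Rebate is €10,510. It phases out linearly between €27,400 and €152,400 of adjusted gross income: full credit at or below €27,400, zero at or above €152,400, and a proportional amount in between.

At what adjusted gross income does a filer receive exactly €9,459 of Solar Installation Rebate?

€39,900

€9,459 is 9,459/10,510 of the full €10,510, so 1,051/10,510 of the €125,000 range has been used: income = €27,400 + €125,000 × 1,051/10,510 = €39,900.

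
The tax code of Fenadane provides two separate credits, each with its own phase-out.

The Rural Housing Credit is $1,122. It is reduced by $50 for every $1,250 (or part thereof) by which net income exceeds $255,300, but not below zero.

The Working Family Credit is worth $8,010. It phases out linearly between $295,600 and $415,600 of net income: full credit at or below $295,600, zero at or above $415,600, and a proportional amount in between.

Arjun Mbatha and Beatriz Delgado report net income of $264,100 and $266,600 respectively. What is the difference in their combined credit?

$100

Arjun ($264,100): Rural Housing Credit: income exceeds $255,300 by $8,800, which is 8 full-or-partial $1,250 increments; reduction = 8 × $50 = $400, leaving $722. Working Family Credit: $264,100 is at or below the $295,600 threshold, so the full $8,010 applies. total $722 + $8,010 = $8,732
Beatriz ($266,600): Rural Housing Credit: income exceeds $255,300 by $11,300, which is 10 full-or-partial $1,250 increments; reduction = 10 × $50 = $500, leaving $622. Working Family Credit: $266,600 is at or below the $295,600 threshold, so the full $8,010 applies. total $622 + $8,010 = $8,632
Difference: |$8,732 − $8,632| = $100.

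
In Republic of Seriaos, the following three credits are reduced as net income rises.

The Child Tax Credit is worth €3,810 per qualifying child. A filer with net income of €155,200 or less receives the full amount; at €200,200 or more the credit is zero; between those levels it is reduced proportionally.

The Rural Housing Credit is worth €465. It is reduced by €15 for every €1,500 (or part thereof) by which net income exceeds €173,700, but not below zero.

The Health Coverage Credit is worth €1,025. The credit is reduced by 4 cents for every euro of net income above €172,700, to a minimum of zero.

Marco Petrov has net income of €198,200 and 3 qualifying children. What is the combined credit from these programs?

Child Tax Credit: base = 3 × €3,810 = €11,430. €198,200 is €43,000 into a €45,000 phase-out range, leaving 2,000/45,000 of the credit: €11,430 × 2,000/45,000 = €508.
Rural Housing Credit: income exceeds €173,700 by €24,500, which is 17 full-or-partial €1,500 increments; reduction = 17 × €15 = €255, leaving €210.
Health Coverage Credit: 4% of the €25,500 excess over €172,700 is €1,020; credit = €1,025 − €1,020 = €5.
Total: €508 + €210 + €5 = €723.

€723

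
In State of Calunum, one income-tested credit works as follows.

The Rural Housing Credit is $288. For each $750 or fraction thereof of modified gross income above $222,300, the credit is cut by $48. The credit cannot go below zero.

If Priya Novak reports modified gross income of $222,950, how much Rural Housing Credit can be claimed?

$240

Rural Housing Credit: income exceeds $222,300 by $650, which is 1 full-or-partial $750 increment; reduction = 1 × $48 = $48, leaving $240.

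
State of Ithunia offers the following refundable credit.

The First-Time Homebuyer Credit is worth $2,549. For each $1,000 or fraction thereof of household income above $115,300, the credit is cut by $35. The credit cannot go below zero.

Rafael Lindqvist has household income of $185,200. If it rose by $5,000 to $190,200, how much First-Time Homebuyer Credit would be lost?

At $185,200 — income exceeds $115,300 by $69,900, which is 70 full-or-partial $1,000 increments; reduction = 70 × $35 = $2,450, leaving $99.
At $190,200 — income exceeds $115,300 by $74,900 → 75 increments × $35 = $2,625 ≥ base, so the credit is $0.
Lost: $99 − $0 = $99.

$99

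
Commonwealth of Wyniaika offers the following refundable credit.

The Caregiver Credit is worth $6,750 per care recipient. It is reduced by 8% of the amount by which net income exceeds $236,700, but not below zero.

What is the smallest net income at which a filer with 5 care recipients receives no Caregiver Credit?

$658,575

Full credit = 5 × $6,750 = $33,750.
The credit falls by 8% of each dollar above $236,700, so it reaches zero when the excess is $33,750 / 8% = $421,875: income = $236,700 + $421,875 = $658,575.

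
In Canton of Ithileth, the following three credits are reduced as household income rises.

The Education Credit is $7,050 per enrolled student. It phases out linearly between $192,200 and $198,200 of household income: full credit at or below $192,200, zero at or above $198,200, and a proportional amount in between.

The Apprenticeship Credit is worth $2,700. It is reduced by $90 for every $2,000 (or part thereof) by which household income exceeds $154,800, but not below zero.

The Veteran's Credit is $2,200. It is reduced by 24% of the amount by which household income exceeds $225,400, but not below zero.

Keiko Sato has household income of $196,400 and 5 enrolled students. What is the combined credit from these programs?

Education Credit: base = 5 × $7,050 = $35,250. $196,400 is $4,200 into a $6,000 phase-out range, leaving 1,800/6,000 of the credit: $35,250 × 1,800/6,000 = $10,575.
Apprenticeship Credit: income exceeds $154,800 by $41,600, which is 21 full-or-partial $2,000 increments; reduction = 21 × $90 = $1,890, leaving $810.
Veteran's Credit: $196,400 is at or below the $225,400 threshold, so the full $2,200 applies.
Total: $10,575 + $810 + $2,200 = $13,585.

$13,585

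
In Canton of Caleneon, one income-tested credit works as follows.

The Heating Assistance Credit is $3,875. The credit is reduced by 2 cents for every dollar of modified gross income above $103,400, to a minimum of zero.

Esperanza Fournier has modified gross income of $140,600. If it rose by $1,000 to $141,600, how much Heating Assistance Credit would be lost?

$20

At $140,600 — 2% of the $37,200 excess over $103,400 is $744; credit = $3,875 − $744 = $3,131.
At $141,600 — 2% of the $38,200 excess over $103,400 is $764; credit = $3,875 − $764 = $3,111.
Lost: $3,131 − $3,111 = $20.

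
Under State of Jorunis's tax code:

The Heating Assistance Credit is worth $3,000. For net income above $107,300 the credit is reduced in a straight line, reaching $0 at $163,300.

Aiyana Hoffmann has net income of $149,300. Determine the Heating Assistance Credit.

$750

Heating Assistance Credit: $149,300 is $42,000 into a $56,000 phase-out range, leaving 14,000/56,000 of the credit: $3,000 × 14,000/56,000 = $750.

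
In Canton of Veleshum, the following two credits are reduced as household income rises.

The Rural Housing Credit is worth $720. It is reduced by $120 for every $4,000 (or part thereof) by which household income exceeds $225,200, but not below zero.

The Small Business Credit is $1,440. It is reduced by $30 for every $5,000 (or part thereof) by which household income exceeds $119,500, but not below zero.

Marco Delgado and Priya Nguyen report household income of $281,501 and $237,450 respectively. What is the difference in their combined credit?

$510

Marco ($281,501): Rural Housing Credit: income exceeds $225,200 by $56,301 → 15 increments × $120 = $1,800 ≥ base, so the credit is $0. Small Business Credit: income exceeds $119,500 by $162,001, which is 33 full-or-partial $5,000 increments; reduction = 33 × $30 = $990, leaving $450. total $0 + $450 = $450
Priya ($237,450): Rural Housing Credit: income exceeds $225,200 by $12,250, which is 4 full-or-partial $4,000 increments; reduction = 4 × $120 = $480, leaving $240. Small Business Credit: income exceeds $119,500 by $117,950, which is 24 full-or-partial $5,000 increments; reduction = 24 × $30 = $720, leaving $720. total $240 + $720 = $960
Difference: |$450 − $960| = $510.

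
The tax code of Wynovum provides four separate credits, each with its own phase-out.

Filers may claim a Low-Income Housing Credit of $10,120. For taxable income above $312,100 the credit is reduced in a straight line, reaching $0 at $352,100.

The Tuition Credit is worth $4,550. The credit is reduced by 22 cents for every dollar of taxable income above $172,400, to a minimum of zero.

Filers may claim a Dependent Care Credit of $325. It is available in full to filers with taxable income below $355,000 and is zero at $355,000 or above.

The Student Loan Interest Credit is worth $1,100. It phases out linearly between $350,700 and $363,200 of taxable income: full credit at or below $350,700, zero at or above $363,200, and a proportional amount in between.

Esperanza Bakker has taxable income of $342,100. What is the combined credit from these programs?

Low-Income Housing Credit: $342,100 is $30,000 into a $40,000 phase-out range, leaving 10,000/40,000 of the credit: $10,120 × 10,000/40,000 = $2,530.
Tuition Credit: 22% of the $169,700 excess over $172,400 is $37,334 ≥ base, so the credit is $0.
Dependent Care Credit: $342,100 is below the $355,000 cutoff, so the full $325 applies.
Student Loan Interest Credit: $342,100 is at or below the $350,700 threshold, so the full $1,100 applies.
Total: $2,530 + $0 + $325 + $1,100 = $3,955.

$3,955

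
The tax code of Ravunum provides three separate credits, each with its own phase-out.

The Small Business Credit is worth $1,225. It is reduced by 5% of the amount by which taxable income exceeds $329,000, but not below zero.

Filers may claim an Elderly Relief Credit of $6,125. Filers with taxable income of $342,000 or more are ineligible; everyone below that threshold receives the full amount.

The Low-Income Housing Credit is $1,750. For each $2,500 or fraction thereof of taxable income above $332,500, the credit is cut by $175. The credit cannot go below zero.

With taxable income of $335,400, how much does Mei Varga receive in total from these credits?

$8,430

Small Business Credit: 5% of the $6,400 excess over $329,000 is $320; credit = $1,225 − $320 = $905.
Elderly Relief Credit: $335,400 is below the $342,000 cutoff, so the full $6,125 applies.
Low-Income Housing Credit: income exceeds $332,500 by $2,900, which is 2 full-or-partial $2,500 increments; reduction = 2 × $175 = $350, leaving $1,400.
Total: $905 + $6,125 + $1,400 = $8,430.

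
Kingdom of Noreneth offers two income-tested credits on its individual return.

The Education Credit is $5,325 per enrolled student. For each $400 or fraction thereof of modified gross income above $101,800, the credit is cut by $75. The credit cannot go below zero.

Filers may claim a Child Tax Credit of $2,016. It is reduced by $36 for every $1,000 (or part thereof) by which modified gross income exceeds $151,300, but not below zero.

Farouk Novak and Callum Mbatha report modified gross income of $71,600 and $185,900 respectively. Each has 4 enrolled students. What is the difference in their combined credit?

$17,085

Farouk ($71,600): Education Credit: base = 4 × $5,325 = $21,300. $71,600 is at or below the $101,800 threshold, so the full $21,300 applies. Child Tax Credit: $71,600 is at or below the $151,300 threshold, so the full $2,016 applies. total $21,300 + $2,016 = $23,316
Callum ($185,900): Education Credit: base = 4 × $5,325 = $21,300. income exceeds $101,800 by $84,100, which is 211 full-or-partial $400 increments; reduction = 211 × $75 = $15,825, leaving $5,475. Child Tax Credit: income exceeds $151,300 by $34,600, which is 35 full-or-partial $1,000 increments; reduction = 35 × $36 = $1,260, leaving $756. total $5,475 + $756 = $6,231
Difference: |$23,316 − $6,231| = $17,085.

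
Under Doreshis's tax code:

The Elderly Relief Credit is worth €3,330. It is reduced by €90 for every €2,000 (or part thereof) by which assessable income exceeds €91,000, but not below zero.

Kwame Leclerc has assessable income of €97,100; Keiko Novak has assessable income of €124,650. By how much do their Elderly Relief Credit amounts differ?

€1,170

Kwame (€97,100): Elderly Relief Credit: income exceeds €91,000 by €6,100, which is 4 full-or-partial €2,000 increments; reduction = 4 × €90 = €360, leaving €2,970.
Keiko (€124,650): Elderly Relief Credit: income exceeds €91,000 by €33,650, which is 17 full-or-partial €2,000 increments; reduction = 17 × €90 = €1,530, leaving €1,800.
Difference: |€2,970 − €1,800| = €1,170.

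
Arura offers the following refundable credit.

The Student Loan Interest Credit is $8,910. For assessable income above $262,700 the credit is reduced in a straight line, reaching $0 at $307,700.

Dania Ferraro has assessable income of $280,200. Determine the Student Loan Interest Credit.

Student Loan Interest Credit: $280,200 is $17,500 into a $45,000 phase-out range, leaving 27,500/45,000 of the credit: $8,910 × 27,500/45,000 = $5,445.

$5,445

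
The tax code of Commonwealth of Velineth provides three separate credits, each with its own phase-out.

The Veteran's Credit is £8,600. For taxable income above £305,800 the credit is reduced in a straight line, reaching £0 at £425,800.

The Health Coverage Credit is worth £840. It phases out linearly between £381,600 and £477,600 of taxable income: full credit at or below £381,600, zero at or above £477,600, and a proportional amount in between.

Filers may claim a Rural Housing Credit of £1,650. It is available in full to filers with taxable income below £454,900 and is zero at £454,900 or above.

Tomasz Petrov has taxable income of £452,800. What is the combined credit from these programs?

£1,867

Veteran's Credit: £452,800 is at or above £425,800, so the credit is £0.
Health Coverage Credit: £452,800 is £71,200 into a £96,000 phase-out range, leaving 24,800/96,000 of the credit: £840 × 24,800/96,000 = £217.
Rural Housing Credit: £452,800 is below the £454,900 cutoff, so the full £1,650 applies.
Total: £0 + £217 + £1,650 = £1,867.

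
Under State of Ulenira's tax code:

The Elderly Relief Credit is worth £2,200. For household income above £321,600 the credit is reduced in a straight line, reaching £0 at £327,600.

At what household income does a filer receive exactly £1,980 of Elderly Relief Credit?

£322,200

£1,980 is 1,980/2,200 of the full £2,200, so 220/2,200 of the £6,000 range has been used: income = £321,600 + £6,000 × 220/2,200 = £322,200.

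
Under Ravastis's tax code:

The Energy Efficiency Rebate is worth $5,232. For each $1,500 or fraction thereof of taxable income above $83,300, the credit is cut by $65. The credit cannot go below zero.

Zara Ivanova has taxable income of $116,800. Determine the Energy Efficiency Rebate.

$3,737

Energy Efficiency Rebate: income exceeds $83,300 by $33,500, which is 23 full-or-partial $1,500 increments; reduction = 23 × $65 = $1,495, leaving $3,737.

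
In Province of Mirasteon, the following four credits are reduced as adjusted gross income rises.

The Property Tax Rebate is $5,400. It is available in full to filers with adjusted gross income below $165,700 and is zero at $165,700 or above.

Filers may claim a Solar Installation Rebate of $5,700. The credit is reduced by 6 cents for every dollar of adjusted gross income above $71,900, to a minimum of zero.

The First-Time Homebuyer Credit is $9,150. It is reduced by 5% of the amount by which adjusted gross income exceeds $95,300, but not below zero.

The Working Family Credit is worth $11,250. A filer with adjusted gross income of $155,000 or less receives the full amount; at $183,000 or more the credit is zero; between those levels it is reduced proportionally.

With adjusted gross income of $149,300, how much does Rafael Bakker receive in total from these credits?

Property Tax Rebate: $149,300 is below the $165,700 cutoff, so the full $5,400 applies.
Solar Installation Rebate: 6% of the $77,400 excess over $71,900 is $4,644; credit = $5,700 − $4,644 = $1,056.
First-Time Homebuyer Credit: 5% of the $54,000 excess over $95,300 is $2,700; credit = $9,150 − $2,700 = $6,450.
Working Family Credit: $149,300 is at or below the $155,000 threshold, so the full $11,250 applies.
Total: $5,400 + $1,056 + $6,450 + $11,250 = $24,156.

$24,156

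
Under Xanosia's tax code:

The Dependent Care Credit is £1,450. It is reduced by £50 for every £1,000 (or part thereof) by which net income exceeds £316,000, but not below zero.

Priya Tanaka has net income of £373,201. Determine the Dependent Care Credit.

£0

Dependent Care Credit: income exceeds £316,000 by £57,201 → 58 increments × £50 = £2,900 ≥ base, so the credit is £0.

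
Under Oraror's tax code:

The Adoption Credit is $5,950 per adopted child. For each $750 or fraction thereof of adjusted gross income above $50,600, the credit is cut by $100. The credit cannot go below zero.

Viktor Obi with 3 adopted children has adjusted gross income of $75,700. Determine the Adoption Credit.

$14,450

Adoption Credit: base = 3 × $5,950 = $17,850. income exceeds $50,600 by $25,100, which is 34 full-or-partial $750 increments; reduction = 34 × $100 = $3,400, leaving $14,450.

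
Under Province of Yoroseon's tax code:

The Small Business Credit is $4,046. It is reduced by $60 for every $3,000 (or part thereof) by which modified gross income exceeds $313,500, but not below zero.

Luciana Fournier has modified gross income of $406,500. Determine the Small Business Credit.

$2,186

Small Business Credit: income exceeds $313,500 by $93,000, which is 31 full-or-partial $3,000 increments; reduction = 31 × $60 = $1,860, leaving $2,186.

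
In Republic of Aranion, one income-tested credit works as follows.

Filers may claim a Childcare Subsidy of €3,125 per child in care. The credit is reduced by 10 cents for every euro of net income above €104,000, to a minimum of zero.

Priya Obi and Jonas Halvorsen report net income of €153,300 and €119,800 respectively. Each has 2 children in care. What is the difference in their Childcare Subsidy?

Priya (€153,300): Childcare Subsidy: base = 2 × €3,125 = €6,250. 10% of the €49,300 excess over €104,000 is €4,930; credit = €6,250 − €4,930 = €1,320.
Jonas (€119,800): Childcare Subsidy: base = 2 × €3,125 = €6,250. 10% of the €15,800 excess over €104,000 is €1,580; credit = €6,250 − €1,580 = €4,670.
Difference: |€1,320 − €4,670| = €3,350.

€3,350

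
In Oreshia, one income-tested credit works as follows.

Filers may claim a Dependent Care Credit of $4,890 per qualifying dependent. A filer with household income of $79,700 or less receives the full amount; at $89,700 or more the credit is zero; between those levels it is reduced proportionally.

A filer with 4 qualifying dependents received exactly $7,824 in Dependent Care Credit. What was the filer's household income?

$85,700

Full credit = 4 × $4,890 = $19,560.
$7,824 is 7,824/19,560 of the full $19,560, so 11,736/19,560 of the $10,000 range has been used: income = $79,700 + $10,000 × 11,736/19,560 = $85,700.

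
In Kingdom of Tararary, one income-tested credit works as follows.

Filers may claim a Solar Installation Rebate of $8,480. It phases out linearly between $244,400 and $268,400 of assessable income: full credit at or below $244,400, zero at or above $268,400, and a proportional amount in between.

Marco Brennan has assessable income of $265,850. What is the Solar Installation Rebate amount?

$901

Solar Installation Rebate: $265,850 is $21,450 into a $24,000 phase-out range, leaving 2,550/24,000 of the credit: $8,480 × 2,550/24,000 = $901.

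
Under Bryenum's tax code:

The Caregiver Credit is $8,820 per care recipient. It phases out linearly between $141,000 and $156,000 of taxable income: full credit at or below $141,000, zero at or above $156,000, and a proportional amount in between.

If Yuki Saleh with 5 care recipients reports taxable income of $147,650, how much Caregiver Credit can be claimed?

$24,549

Caregiver Credit: base = 5 × $8,820 = $44,100. $147,650 is $6,650 into a $15,000 phase-out range, leaving 8,350/15,000 of the credit: $44,100 × 8,350/15,000 = $24,549.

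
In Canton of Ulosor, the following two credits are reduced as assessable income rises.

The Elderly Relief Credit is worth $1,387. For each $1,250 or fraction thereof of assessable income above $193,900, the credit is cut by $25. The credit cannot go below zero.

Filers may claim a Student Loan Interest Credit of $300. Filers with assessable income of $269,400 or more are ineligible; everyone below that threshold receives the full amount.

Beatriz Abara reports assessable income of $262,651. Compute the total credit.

$300

Elderly Relief Credit: income exceeds $193,900 by $68,751 → 56 increments × $25 = $1,400 ≥ base, so the credit is $0.
Student Loan Interest Credit: $262,651 is below the $269,400 cutoff, so the full $300 applies.
Total: $0 + $300 = $300.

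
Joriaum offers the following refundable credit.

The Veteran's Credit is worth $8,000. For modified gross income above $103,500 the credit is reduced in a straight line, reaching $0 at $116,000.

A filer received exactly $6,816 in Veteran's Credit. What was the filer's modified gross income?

$105,350

$6,816 is 6,816/8,000 of the full $8,000, so 1,184/8,000 of the $12,500 range has been used: income = $103,500 + $12,500 × 1,184/8,000 = $105,350.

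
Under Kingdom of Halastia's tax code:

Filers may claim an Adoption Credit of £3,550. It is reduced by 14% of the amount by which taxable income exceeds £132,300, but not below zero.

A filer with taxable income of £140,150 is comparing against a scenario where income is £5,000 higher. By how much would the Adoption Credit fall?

£700

At £140,150 — 14% of the £7,850 excess over £132,300 is £1,099; credit = £3,550 − £1,099 = £2,451.
At £145,150 — 14% of the £12,850 excess over £132,300 is £1,799; credit = £3,550 − £1,799 = £1,751.
Lost: £2,451 − £1,751 = £700.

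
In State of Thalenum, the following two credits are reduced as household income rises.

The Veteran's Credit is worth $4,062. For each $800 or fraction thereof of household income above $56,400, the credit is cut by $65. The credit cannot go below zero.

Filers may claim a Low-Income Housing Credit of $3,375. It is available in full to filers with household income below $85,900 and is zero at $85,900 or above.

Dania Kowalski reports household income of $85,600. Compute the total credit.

$5,032

Veteran's Credit: income exceeds $56,400 by $29,200, which is 37 full-or-partial $800 increments; reduction = 37 × $65 = $2,405, leaving $1,657.
Low-Income Housing Credit: $85,600 is below the $85,900 cutoff, so the full $3,375 applies.
Total: $1,657 + $3,375 = $5,032.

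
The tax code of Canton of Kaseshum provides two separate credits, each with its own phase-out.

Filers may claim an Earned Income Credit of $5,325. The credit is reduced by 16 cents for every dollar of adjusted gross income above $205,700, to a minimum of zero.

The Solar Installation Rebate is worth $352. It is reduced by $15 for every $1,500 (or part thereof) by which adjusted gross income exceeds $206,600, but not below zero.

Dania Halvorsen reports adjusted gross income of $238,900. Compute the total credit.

$35

Earned Income Credit: 16% of the $33,200 excess over $205,700 is $5,312; credit = $5,325 − $5,312 = $13.
Solar Installation Rebate: income exceeds $206,600 by $32,300, which is 22 full-or-partial $1,500 increments; reduction = 22 × $15 = $330, leaving $22.
Total: $13 + $22 = $35.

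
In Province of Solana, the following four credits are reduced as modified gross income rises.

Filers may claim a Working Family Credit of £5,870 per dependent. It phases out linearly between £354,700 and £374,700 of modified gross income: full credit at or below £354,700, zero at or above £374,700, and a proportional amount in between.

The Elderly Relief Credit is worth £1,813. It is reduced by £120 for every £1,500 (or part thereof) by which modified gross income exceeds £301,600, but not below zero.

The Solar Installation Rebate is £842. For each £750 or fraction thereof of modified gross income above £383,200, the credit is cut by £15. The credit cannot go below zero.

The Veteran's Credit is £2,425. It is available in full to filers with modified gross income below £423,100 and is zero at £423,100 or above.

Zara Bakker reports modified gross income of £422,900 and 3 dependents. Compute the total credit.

Working Family Credit: base = 3 × £5,870 = £17,610. £422,900 is at or above £374,700, so the credit is £0.
Elderly Relief Credit: income exceeds £301,600 by £121,300 → 81 increments × £120 = £9,720 ≥ base, so the credit is £0.
Solar Installation Rebate: income exceeds £383,200 by £39,700, which is 53 full-or-partial £750 increments; reduction = 53 × £15 = £795, leaving £47.
Veteran's Credit: £422,900 is below the £423,100 cutoff, so the full £2,425 applies.
Total: £0 + £0 + £47 + £2,425 = £2,472.

£2,472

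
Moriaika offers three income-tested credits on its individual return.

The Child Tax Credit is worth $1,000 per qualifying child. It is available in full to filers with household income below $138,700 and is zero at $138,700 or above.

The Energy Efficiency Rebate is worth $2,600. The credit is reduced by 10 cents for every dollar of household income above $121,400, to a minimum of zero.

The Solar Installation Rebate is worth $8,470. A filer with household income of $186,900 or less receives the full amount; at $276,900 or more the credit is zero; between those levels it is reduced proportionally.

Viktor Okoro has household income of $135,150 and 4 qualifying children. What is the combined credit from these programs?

Child Tax Credit: base = 4 × $1,000 = $4,000. $135,150 is below the $138,700 cutoff, so the full $4,000 applies.
Energy Efficiency Rebate: 10% of the $13,750 excess over $121,400 is $1,375; credit = $2,600 − $1,375 = $1,225.
Solar Installation Rebate: $135,150 is at or below the $186,900 threshold, so the full $8,470 applies.
Total: $4,000 + $1,225 + $8,470 = $13,695.

$13,695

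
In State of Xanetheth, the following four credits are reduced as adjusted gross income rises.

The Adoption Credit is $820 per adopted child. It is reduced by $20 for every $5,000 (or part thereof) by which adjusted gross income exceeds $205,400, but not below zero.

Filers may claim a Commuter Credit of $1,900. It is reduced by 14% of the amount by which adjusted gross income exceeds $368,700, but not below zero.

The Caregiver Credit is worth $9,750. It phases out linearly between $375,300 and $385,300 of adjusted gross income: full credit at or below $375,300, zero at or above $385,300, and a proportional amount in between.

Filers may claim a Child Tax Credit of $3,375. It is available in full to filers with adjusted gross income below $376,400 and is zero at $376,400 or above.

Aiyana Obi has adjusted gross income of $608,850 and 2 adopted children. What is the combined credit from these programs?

Adoption Credit: base = 2 × $820 = $1,640. income exceeds $205,400 by $403,450, which is 81 full-or-partial $5,000 increments; reduction = 81 × $20 = $1,620, leaving $20.
Commuter Credit: 14% of the $240,150 excess over $368,700 is $33,621 ≥ base, so the credit is $0.
Caregiver Credit: $608,850 is at or above $385,300, so the credit is $0.
Child Tax Credit: $608,850 meets or exceeds the $376,400 cutoff, so the credit is $0.
Total: $20 + $0 + $0 + $0 = $20.

$20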